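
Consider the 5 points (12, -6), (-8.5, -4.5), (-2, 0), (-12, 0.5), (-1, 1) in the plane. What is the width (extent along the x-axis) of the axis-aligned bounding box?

24

max x = 12, min x = -12, so width = 24.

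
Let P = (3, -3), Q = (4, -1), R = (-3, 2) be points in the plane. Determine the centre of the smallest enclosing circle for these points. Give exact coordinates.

Side lengths²: PQ² = 5, PR² = 61, QR² = 58.
Since PR² = 61 < 58 + 5 = 63, the triangle is acute, so the smallest enclosing circle is the circumcircle.
Circumcentre = (5/34, -11/34), r² = 8845/578.
Centre = (5/34, -11/34).

(5/34, -11/34)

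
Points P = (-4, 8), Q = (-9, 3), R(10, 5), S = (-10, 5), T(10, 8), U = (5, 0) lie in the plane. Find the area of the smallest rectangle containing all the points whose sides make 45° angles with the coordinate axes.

In coordinates u = x + y, v = x − y the rectangle is axis-aligned; the map (x,y)→(u,v) scales areas by 2.
u-values: 4, -6, 15, -5, 18, 5; range = 18 − (-6) = 24.
v-values: -12, -12, 5, -15, 2, 5; range = 5 − (-15) = 20.
Area = (24 × 20) / 2 = 240.

240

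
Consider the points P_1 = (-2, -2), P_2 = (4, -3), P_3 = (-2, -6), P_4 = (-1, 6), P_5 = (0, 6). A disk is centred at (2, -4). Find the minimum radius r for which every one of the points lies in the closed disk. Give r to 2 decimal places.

The required radius is the distance from (2, -4) to the farthest point.
Squared distances: 20, 5, 20, 109, 104.
Maximum is 109, attained at P_4.
r = √109 ≈ 10.44.

10.44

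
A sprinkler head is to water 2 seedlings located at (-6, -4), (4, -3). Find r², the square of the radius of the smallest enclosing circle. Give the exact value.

25.25

The smallest circle enclosing two points has them as diameter endpoints.
Centre = midpoint = (-1, -3.5); r² = |(-6, -4)−(4, -3)|²/4 = 101/4 = 25.25.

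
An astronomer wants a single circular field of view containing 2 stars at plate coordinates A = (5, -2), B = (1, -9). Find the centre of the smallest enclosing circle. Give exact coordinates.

The smallest circle enclosing two points has them as diameter endpoints.
Centre = midpoint = (3, -5.5); r² = |AB|²/4 = 65/4 = 16.25.
Centre = (3, -5.5).

(3, -5.5)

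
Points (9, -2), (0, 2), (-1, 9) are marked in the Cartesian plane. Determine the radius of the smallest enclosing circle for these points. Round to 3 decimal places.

Call the three points A, B, C in the order given.
Side lengths²: AB² = 97, AC² = 221, BC² = 50.
Since AC² = 221 ≥ 97 + 50 = 147, the angle opposite AC is not acute, so the smallest enclosing circle has AC as diameter.
Centre = midpoint of AC = (4, 3.5), r² = 221/4 = 55.25.
r = √(55.25) ≈ 7.433.

7.433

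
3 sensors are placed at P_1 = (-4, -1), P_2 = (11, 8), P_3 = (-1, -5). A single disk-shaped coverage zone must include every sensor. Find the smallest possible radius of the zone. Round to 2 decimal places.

8.89

Side lengths²: P_1P_2² = 306, P_1P_3² = 25, P_2P_3² = 313.
Since P_2P_3² = 313 < 306 + 25 = 331, the triangle is acute, so the smallest enclosing circle is the circumcircle.
Circumcentre = (251/58, 123/58), r² = 133025/1682.
r = √(133025/1682) ≈ 8.89.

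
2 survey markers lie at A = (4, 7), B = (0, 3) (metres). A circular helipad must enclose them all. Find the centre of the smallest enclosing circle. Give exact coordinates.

(2, 5)

The smallest circle enclosing two points has them as diameter endpoints.
Centre = midpoint = (2, 5); r² = |AB|²/4 = 32/4 = 8.
Centre = (2, 5).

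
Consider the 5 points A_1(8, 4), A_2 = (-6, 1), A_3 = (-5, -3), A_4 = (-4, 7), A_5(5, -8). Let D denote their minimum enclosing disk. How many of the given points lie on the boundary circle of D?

The farthest pair is A_4–A_5 with squared distance 306. The circle on this segment as diameter has centre (0.5, -0.5) and r² = 306/4 = 76.5.
Check A_1: distance² to centre = 76.5 ≤ 76.5, so it lies inside.
All remaining points lie in this disk, and no smaller disk contains both endpoints, so this is the minimum enclosing circle.
The points at distance exactly r from the centre are A_1, A_4, A_5 — 3 points.

3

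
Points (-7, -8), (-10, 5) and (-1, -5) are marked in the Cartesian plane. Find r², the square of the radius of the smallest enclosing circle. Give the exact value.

Call the three points A, B, C in the order given.
Side lengths²: AB² = 178, AC² = 45, BC² = 181.
Since BC² = 181 < 178 + 45 = 223, the triangle is acute, so the smallest enclosing circle is the circumcircle.
Circumcentre = (-389/58, -63/58), r² = 80545/1682.

80545/1682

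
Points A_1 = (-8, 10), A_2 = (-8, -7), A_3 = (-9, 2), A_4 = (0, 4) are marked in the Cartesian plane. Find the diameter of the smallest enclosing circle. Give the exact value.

17

The farthest pair is A_1–A_2 with squared distance 289. The circle on this segment as diameter has centre (-8, 1.5) and r² = 289/4 = 72.25.
Check A_3: distance² to centre = 1.25 ≤ 72.25, so it lies inside.
All remaining points lie in this disk, and no smaller disk contains both endpoints, so this is the minimum enclosing circle.
Diameter = 2r = 2√(72.25) = 17.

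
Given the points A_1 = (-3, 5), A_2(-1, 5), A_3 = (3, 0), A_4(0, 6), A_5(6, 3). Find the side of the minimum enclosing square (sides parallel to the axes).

9

The bounding box has width 9 and height 6.
An axis-aligned square enclosing the set must have side ≥ max(width, height).
So the minimum side is max(9, 6) = 9.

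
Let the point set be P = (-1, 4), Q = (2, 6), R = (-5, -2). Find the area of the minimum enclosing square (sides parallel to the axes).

The bounding box has width 7 and height 8.
An axis-aligned square enclosing the set must have side ≥ max(width, height).
So the minimum side is max(7, 8) = 8.
Area = 8² = 64.

64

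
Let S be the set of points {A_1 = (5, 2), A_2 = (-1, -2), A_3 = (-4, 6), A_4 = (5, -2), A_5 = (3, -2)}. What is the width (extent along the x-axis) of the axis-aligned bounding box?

max x = 5, min x = -4, so width = 9.

9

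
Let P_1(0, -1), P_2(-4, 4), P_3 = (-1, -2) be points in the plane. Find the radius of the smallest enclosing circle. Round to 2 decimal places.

Side lengths²: P_1P_2² = 41, P_1P_3² = 2, P_2P_3² = 45.
Since P_2P_3² = 45 ≥ 41 + 2 = 43, the angle opposite P_2P_3 is not acute, so the smallest enclosing circle has P_2P_3 as diameter.
Centre = midpoint of P_2P_3 = (-2.5, 1), r² = 45/4 = 11.25.
r = √(11.25) ≈ 3.35.

3.35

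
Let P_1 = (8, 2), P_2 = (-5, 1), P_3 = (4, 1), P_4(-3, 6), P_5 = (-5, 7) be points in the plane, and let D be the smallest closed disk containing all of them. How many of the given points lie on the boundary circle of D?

3

A smallest enclosing disk is always determined by at most three of the input points on its boundary.
The minimum enclosing circle is determined by three boundary points: P_1, P_2, P_5.
Their circumcentre is (17/13, 4) with r² = 8245/169.
The farthest remaining point P_4 is at distance² 3812/169 ≤ 8245/169.
The points at distance exactly r from the centre are P_1, P_2, P_5 — 3 points.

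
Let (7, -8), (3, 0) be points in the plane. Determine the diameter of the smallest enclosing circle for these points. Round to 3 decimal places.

The smallest circle enclosing two points has them as diameter endpoints.
Centre = midpoint = (5, -4); r² = |(7, -8)−(3, 0)|²/4 = 80/4 = 20.
Diameter = 2r = 2√20 ≈ 8.944.

8.944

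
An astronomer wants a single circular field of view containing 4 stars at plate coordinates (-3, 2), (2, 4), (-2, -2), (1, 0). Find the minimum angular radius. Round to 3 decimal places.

3.606

A smallest enclosing disk is always determined by at most three of the input points on its boundary.
The farthest pair is (2, 4)–(-2, -2) with squared distance 52. The circle on this segment as diameter has centre (0, 1) and r² = 52/4 = 13.
Check (-3, 2): distance² to centre = 10 ≤ 13, so it lies inside.
All remaining points lie in this disk, and no smaller disk contains both endpoints, so this is the minimum enclosing circle.
r = √13 ≈ 3.606.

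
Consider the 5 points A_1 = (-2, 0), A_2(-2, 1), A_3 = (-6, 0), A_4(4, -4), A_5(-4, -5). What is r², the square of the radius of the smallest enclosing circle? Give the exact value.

29

The minimum enclosing circle of a finite set is fixed by two of the points (as a diameter) or three (as a circumcircle).
The farthest pair is A_3–A_4 with squared distance 116. The circle on this segment as diameter has centre (-1, -2) and r² = 116/4 = 29.
Check A_1: distance² to centre = 5 ≤ 29, so it lies inside.
All remaining points lie in this disk, and no smaller disk contains both endpoints, so this is the minimum enclosing circle.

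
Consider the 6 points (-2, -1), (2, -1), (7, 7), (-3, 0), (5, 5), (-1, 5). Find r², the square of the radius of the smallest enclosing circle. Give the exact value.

37.25

By Welzl's lemma the MEC is supported by two points (diametrically opposite) or three points (on a circumcircle).
The farthest pair is (7, 7)–(-3, 0) with squared distance 149. The circle on this segment as diameter has centre (2, 3.5) and r² = 149/4 = 37.25.
Check (-2, -1): distance² to centre = 36.25 ≤ 37.25, so it lies inside.
All remaining points lie in this disk, and no smaller disk contains both endpoints, so this is the minimum enclosing circle.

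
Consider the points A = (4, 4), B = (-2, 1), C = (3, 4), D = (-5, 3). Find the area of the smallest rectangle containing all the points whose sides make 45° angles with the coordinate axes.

In coordinates u = x + y, v = x − y the rectangle is axis-aligned; the map (x,y)→(u,v) scales areas by 2.
u-values: 8, -1, 7, -2; range = 8 − (-2) = 10.
v-values: 0, -3, -1, -8; range = 0 − (-8) = 8.
Area = (10 × 8) / 2 = 40.

40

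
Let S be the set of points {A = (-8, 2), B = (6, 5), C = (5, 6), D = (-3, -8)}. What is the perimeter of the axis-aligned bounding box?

56

Width = max x − min x = 6 − (-8) = 14.
Height = max y − min y = 6 − (-8) = 14.
Perimeter = 2(14 + 14) = 56.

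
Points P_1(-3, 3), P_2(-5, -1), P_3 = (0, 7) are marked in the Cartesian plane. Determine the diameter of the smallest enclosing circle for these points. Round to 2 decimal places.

Side lengths²: P_1P_2² = 20, P_1P_3² = 25, P_2P_3² = 89.
Since P_2P_3² = 89 ≥ 25 + 20 = 45, the angle opposite P_2P_3 is not acute, so the smallest enclosing circle has P_2P_3 as diameter.
Centre = midpoint of P_2P_3 = (-2.5, 3), r² = 89/4 = 22.25.
Diameter = 2r = 2√(22.25) ≈ 9.43.

9.43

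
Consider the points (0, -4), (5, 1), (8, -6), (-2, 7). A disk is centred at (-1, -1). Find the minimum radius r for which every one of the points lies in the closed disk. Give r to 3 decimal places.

The required radius is the distance from (-1, -1) to the farthest point.
Squared distances: 10, 40, 106, 65.
Maximum is 106, attained at (8, -6).
r = √106 ≈ 10.296.

10.296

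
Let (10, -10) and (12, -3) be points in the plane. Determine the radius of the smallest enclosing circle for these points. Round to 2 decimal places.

The smallest circle enclosing two points has them as diameter endpoints.
Centre = midpoint = (11, -6.5); r² = |(10, -10)−(12, -3)|²/4 = 53/4 = 13.25.
r = √(13.25) ≈ 3.64.

3.64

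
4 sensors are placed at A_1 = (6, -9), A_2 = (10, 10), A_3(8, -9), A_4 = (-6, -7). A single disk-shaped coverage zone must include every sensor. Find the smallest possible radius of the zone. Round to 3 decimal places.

A smallest enclosing disk is always determined by at most three of the input points on its boundary.
The minimum enclosing circle is determined by three boundary points: A_2, A_3, A_4.
Their circumcentre is (125/54, 65/54) with r² = 198925/1458.
The farthest remaining point A_1 is at distance² 171601/1458 ≤ 198925/1458.
r = √(198925/1458) ≈ 11.681.

11.681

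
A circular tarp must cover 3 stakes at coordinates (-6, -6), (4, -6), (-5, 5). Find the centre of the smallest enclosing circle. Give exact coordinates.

(-1, -10/11)

Call the three points A, B, C in the order given.
Side lengths²: AB² = 100, AC² = 122, BC² = 202.
Since BC² = 202 < 122 + 100 = 222, the triangle is acute, so the smallest enclosing circle is the circumcircle.
Circumcentre = (-1, -10/11), r² = 6161/121.
Centre = (-1, -10/11).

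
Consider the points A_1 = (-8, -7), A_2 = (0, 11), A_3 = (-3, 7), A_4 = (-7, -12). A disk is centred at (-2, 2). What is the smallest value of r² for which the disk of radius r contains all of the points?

221

The required radius is the distance from (-2, 2) to the farthest point.
Squared distances: 117, 85, 26, 221.
Maximum is 221, attained at A_4.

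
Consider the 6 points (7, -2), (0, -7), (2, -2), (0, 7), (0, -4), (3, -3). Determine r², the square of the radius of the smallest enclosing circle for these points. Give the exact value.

A smallest enclosing disk is always determined by at most three of the input points on its boundary.
The minimum enclosing circle is determined by three boundary points: (7, -2), (0, -7), (0, 7).
Their circumcentre is (2/7, 0) with r² = 2405/49.
The farthest remaining point (3, -3) is at distance² 802/49 ≤ 2405/49.

2405/49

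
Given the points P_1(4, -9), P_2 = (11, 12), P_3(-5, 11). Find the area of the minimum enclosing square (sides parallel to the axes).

The bounding box has width 16 and height 21.
An axis-aligned square enclosing the set must have side ≥ max(width, height).
So the minimum side is max(16, 21) = 21.
Area = 21² = 441.

441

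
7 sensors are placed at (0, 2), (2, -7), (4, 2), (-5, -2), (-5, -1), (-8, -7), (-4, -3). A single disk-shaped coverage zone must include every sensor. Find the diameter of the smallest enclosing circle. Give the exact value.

A smallest enclosing disk is always determined by at most three of the input points on its boundary.
The farthest pair is (4, 2)–(-8, -7) with squared distance 225. The circle on this segment as diameter has centre (-2, -2.5) and r² = 225/4 = 56.25.
Check (0, 2): distance² to centre = 24.25 ≤ 56.25, so it lies inside.
All remaining points lie in this disk, and no smaller disk contains both endpoints, so this is the minimum enclosing circle.
Diameter = 2r = 2√(56.25) = 15.

15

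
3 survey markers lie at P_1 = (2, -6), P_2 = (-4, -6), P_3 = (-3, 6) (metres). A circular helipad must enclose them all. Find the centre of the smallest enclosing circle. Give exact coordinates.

Side lengths²: P_1P_2² = 36, P_1P_3² = 169, P_2P_3² = 145.
Since P_1P_3² = 169 < 145 + 36 = 181, the triangle is acute, so the smallest enclosing circle is the circumcircle.
Circumcentre = (-1, -5/24), r² = 24505/576.
Centre = (-1, -5/24).

(-1, -5/24)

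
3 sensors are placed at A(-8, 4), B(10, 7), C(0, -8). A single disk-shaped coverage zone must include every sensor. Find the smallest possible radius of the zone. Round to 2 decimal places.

9.88

Side lengths²: AB² = 333, AC² = 208, BC² = 325.
Since AB² = 333 < 325 + 208 = 533, the triangle is acute, so the smallest enclosing circle is the circumcircle.
Circumcentre = (1.625, 1.75), r² = 97.703125.
r = √(97.703125) ≈ 9.88.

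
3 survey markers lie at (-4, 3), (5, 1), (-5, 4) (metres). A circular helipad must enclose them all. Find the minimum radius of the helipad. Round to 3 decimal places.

Call the three points A, B, C in the order given.
Side lengths²: AB² = 85, AC² = 2, BC² = 109.
Since BC² = 109 ≥ 85 + 2 = 87, the angle opposite BC is not acute, so the smallest enclosing circle has BC as diameter.
Centre = midpoint of BC = (0, 2.5), r² = 109/4 = 27.25.
r = √(27.25) ≈ 5.220.

5.220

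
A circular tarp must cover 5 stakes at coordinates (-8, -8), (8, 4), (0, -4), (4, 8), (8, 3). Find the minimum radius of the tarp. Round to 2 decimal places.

10.10

The minimum enclosing circle is determined by three boundary points: (-8, -8), (8, 4), (4, 8).
Their circumcentre is (-6/7, -6/7) with r² = 5000/49.
The farthest remaining point (8, 3) is at distance² 4573/49 ≤ 5000/49.
r = √(5000/49) ≈ 10.10.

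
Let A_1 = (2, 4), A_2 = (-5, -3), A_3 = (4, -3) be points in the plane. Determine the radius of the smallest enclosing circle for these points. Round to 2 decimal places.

Side lengths²: A_1A_2² = 98, A_1A_3² = 53, A_2A_3² = 81.
Since A_1A_2² = 98 < 81 + 53 = 134, the triangle is acute, so the smallest enclosing circle is the circumcircle.
Circumcentre = (-0.5, -0.5), r² = 26.5.
r = √(26.5) ≈ 5.15.

5.15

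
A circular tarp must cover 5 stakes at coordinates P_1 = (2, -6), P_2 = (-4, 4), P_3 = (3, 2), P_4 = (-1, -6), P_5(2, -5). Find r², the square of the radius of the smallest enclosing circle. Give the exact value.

A smallest enclosing disk is always determined by at most three of the input points on its boundary.
The farthest pair is P_1–P_2 with squared distance 136. The circle on this segment as diameter has centre (-1, -1) and r² = 136/4 = 34.
Check P_3: distance² to centre = 25 ≤ 34, so it lies inside.
All remaining points lie in this disk, and no smaller disk contains both endpoints, so this is the minimum enclosing circle.

34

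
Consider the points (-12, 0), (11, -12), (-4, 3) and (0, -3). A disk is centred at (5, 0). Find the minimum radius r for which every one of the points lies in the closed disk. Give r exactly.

17

The required radius is the distance from (5, 0) to the farthest point.
Squared distances: 289, 180, 90, 34.
Maximum is 289, attained at (-12, 0).
r = √289 = 17.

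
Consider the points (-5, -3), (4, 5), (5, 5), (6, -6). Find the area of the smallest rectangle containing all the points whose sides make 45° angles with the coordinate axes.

In coordinates u = x + y, v = x − y the rectangle is axis-aligned; the map (x,y)→(u,v) scales areas by 2.
u-values: -8, 9, 10, 0; range = 10 − (-8) = 18.
v-values: -2, -1, 0, 12; range = 12 − (-2) = 14.
Area = (18 × 14) / 2 = 126.

126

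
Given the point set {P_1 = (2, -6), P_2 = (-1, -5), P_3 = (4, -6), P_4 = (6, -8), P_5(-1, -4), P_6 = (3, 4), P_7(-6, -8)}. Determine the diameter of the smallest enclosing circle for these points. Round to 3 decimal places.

15.462

By Welzl's lemma the MEC is supported by two points (diametrically opposite) or three points (on a circumcircle).
The minimum enclosing circle is determined by three boundary points: P_4, P_6, P_7.
Their circumcentre is (0, -3.125) with r² = 59.765625.
The farthest remaining point P_3 is at distance² 24.265625 ≤ 59.765625.
Diameter = 2r = 2√(59.765625) ≈ 15.462.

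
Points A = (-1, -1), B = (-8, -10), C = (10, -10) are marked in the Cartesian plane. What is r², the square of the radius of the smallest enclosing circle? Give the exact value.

Side lengths²: AB² = 130, AC² = 202, BC² = 324.
Since BC² = 324 < 202 + 130 = 332, the triangle is acute, so the smallest enclosing circle is the circumcircle.
Circumcentre = (1, -88/9), r² = 6565/81.

6565/81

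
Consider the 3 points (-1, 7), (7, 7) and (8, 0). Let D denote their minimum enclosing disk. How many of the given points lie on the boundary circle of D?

Call the three points A, B, C in the order given.
Side lengths²: AB² = 64, AC² = 130, BC² = 50.
Since AC² = 130 ≥ 64 + 50 = 114, the angle opposite AC is not acute, so the smallest enclosing circle has AC as diameter.
Centre = midpoint of AC = (3.5, 3.5), r² = 130/4 = 32.5.
The points at distance exactly r from the centre are (-1, 7), (8, 0) — 2 points.

2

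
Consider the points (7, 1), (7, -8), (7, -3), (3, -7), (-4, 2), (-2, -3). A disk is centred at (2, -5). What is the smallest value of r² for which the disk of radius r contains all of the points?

The required radius is the distance from (2, -5) to the farthest point.
Squared distances: 61, 34, 29, 5, 85, 20.
Maximum is 85, attained at (-4, 2).

85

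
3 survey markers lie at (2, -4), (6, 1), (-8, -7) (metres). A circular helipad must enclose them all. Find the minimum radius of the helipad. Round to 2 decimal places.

8.06

Call the three points A, B, C in the order given.
Side lengths²: AB² = 41, AC² = 109, BC² = 260.
Since BC² = 260 ≥ 109 + 41 = 150, the angle opposite BC is not acute, so the smallest enclosing circle has BC as diameter.
Centre = midpoint of BC = (-1, -3), r² = 260/4 = 65.
r = √65 ≈ 8.06.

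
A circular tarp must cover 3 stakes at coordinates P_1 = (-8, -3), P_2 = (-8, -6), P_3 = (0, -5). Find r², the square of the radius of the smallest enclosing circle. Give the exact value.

17.265625

Side lengths²: P_1P_2² = 9, P_1P_3² = 68, P_2P_3² = 65.
Since P_1P_3² = 68 < 65 + 9 = 74, the triangle is acute, so the smallest enclosing circle is the circumcircle.
Circumcentre = (-4.125, -4.5), r² = 17.265625.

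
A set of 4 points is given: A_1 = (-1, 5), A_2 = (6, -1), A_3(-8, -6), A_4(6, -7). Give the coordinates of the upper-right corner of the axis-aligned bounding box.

x-range [-8, 6], y-range [-7, 5].
The upper-right corner is (6, 5).

(6, 5)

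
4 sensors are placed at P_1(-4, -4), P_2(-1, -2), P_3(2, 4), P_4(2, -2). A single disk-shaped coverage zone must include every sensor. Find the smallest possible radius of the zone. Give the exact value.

5

A smallest enclosing disk is always determined by at most three of the input points on its boundary.
The farthest pair is P_1–P_3 with squared distance 100. The circle on this segment as diameter has centre (-1, 0) and r² = 100/4 = 25.
Check P_2: distance² to centre = 4 ≤ 25, so it lies inside.
All remaining points lie in this disk, and no smaller disk contains both endpoints, so this is the minimum enclosing circle.
r = √25 = 5.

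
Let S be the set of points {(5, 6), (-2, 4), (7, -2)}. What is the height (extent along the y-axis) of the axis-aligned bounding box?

max y = 6, min y = -2, so height = 8.

8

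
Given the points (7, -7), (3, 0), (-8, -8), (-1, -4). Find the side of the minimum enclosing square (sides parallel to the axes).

15

The bounding box has width 15 and height 8.
An axis-aligned square enclosing the set must have side ≥ max(width, height).
So the minimum side is max(15, 8) = 15.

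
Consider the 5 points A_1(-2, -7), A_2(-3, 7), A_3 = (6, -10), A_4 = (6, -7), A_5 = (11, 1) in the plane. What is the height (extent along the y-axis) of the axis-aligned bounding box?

17

max y = 7, min y = -10, so height = 17.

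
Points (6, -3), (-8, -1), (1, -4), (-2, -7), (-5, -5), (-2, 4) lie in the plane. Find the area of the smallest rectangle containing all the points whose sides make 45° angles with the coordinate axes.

104

In coordinates u = x + y, v = x − y the rectangle is axis-aligned; the map (x,y)→(u,v) scales areas by 2.
u-values: 3, -9, -3, -9, -10, 2; range = 3 − (-10) = 13.
v-values: 9, -7, 5, 5, 0, -6; range = 9 − (-7) = 16.
Area = (13 × 16) / 2 = 104.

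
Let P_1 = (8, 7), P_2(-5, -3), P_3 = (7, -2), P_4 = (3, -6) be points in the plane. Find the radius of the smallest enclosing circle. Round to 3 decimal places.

8.201

A smallest enclosing disk is always determined by at most three of the input points on its boundary.
The farthest pair is P_1–P_2 with squared distance 269. The circle on this segment as diameter has centre (1.5, 2) and r² = 269/4 = 67.25.
Check P_3: distance² to centre = 46.25 ≤ 67.25, so it lies inside.
All remaining points lie in this disk, and no smaller disk contains both endpoints, so this is the minimum enclosing circle.
r = √(67.25) ≈ 8.201.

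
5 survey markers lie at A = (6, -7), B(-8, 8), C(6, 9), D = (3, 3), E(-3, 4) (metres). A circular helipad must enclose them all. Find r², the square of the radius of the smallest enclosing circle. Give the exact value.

82937/784

The minimum enclosing circle is determined by three boundary points: A, B, C.
Their circumcentre is (-13/28, 1) with r² = 82937/784.
The farthest remaining point D is at distance² 12545/784 ≤ 82937/784.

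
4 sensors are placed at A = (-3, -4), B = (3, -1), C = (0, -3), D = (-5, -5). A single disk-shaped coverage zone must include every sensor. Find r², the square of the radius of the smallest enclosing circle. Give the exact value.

20

The minimum enclosing circle of a finite set is fixed by two of the points (as a diameter) or three (as a circumcircle).
The farthest pair is B–D with squared distance 80. The circle on this segment as diameter has centre (-1, -3) and r² = 80/4 = 20.
Check A: distance² to centre = 5 ≤ 20, so it lies inside.
All remaining points lie in this disk, and no smaller disk contains both endpoints, so this is the minimum enclosing circle.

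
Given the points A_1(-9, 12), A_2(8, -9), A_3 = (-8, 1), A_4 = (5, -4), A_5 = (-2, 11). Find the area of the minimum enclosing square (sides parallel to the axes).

The bounding box has width 17 and height 21.
An axis-aligned square enclosing the set must have side ≥ max(width, height).
So the minimum side is max(17, 21) = 21.
Area = 21² = 441.

441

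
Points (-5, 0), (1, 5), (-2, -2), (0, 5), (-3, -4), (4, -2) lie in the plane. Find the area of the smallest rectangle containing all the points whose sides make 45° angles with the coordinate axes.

In coordinates u = x + y, v = x − y the rectangle is axis-aligned; the map (x,y)→(u,v) scales areas by 2.
u-values: -5, 6, -4, 5, -7, 2; range = 6 − (-7) = 13.
v-values: -5, -4, 0, -5, 1, 6; range = 6 − (-5) = 11.
Area = (13 × 11) / 2 = 71.5.

71.5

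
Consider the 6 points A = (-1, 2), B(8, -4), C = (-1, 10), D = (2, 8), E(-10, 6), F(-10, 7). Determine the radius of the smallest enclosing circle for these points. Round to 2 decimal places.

10.55

The farthest pair is B–F with squared distance 445. The circle on this segment as diameter has centre (-1, 1.5) and r² = 445/4 = 111.25.
Check A: distance² to centre = 0.25 ≤ 111.25, so it lies inside.
All remaining points lie in this disk, and no smaller disk contains both endpoints, so this is the minimum enclosing circle.
r = √(111.25) ≈ 10.55.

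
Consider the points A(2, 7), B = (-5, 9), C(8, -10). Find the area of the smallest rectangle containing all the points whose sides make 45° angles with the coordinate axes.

In coordinates u = x + y, v = x − y the rectangle is axis-aligned; the map (x,y)→(u,v) scales areas by 2.
u-values: 9, 4, -2; range = 9 − (-2) = 11.
v-values: -5, -14, 18; range = 18 − (-14) = 32.
Area = (11 × 32) / 2 = 176.

176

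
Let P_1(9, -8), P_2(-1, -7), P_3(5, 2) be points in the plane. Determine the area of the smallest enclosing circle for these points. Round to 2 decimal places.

116.82

Side lengths²: P_1P_2² = 101, P_1P_3² = 116, P_2P_3² = 117.
Since P_2P_3² = 117 < 116 + 101 = 217, the triangle is acute, so the smallest enclosing circle is the circumcircle.
Circumcentre = (4.34375, -4.0625), r² = 37.1845703125.
Area = π·r² = π·37.1845703125 ≈ 116.82.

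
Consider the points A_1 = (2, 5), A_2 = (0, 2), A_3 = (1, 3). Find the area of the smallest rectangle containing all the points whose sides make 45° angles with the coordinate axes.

In coordinates u = x + y, v = x − y the rectangle is axis-aligned; the map (x,y)→(u,v) scales areas by 2.
u-values: 7, 2, 4; range = 7 − 2 = 5.
v-values: -3, -2, -2; range = -2 − (-3) = 1.
Area = (5 × 1) / 2 = 2.5.

2.5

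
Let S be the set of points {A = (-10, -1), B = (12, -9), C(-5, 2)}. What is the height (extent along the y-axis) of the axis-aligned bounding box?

max y = 2, min y = -9, so height = 11.

11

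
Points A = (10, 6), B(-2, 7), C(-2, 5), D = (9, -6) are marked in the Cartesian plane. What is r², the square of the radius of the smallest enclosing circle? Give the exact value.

A smallest enclosing disk is always determined by at most three of the input points on its boundary.
The farthest pair is B–D with squared distance 290. The circle on this segment as diameter has centre (3.5, 0.5) and r² = 290/4 = 72.5.
Check A: distance² to centre = 72.5 ≤ 72.5, so it lies inside.
All remaining points lie in this disk, and no smaller disk contains both endpoints, so this is the minimum enclosing circle.

72.5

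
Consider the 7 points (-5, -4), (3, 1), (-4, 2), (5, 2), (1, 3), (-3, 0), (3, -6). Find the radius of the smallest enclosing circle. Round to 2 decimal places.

5.83

By Welzl's lemma the MEC is supported by two points (diametrically opposite) or three points (on a circumcircle).
The farthest pair is (-5, -4)–(5, 2) with squared distance 136. The circle on this segment as diameter has centre (0, -1) and r² = 136/4 = 34.
Check (3, 1): distance² to centre = 13 ≤ 34, so it lies inside.
All remaining points lie in this disk, and no smaller disk contains both endpoints, so this is the minimum enclosing circle.
r = √34 ≈ 5.83.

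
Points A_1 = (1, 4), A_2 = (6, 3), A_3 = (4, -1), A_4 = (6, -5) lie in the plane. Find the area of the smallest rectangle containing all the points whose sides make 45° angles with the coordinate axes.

In coordinates u = x + y, v = x − y the rectangle is axis-aligned; the map (x,y)→(u,v) scales areas by 2.
u-values: 5, 9, 3, 1; range = 9 − 1 = 8.
v-values: -3, 3, 5, 11; range = 11 − (-3) = 14.
Area = (8 × 14) / 2 = 56.

56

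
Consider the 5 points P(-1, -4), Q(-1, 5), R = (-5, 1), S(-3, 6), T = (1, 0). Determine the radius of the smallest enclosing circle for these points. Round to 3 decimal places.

5.099

The minimum enclosing circle of a finite set is fixed by two of the points (as a diameter) or three (as a circumcircle).
The farthest pair is P–S with squared distance 104. The circle on this segment as diameter has centre (-2, 1) and r² = 104/4 = 26.
Check Q: distance² to centre = 17 ≤ 26, so it lies inside.
All remaining points lie in this disk, and no smaller disk contains both endpoints, so this is the minimum enclosing circle.
r = √26 ≈ 5.099.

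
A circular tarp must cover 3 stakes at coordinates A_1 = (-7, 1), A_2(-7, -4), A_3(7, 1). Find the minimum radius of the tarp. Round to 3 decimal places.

Side lengths²: A_1A_2² = 25, A_1A_3² = 196, A_2A_3² = 221.
Since A_2A_3² = 221 ≥ 196 + 25 = 221, the angle opposite A_2A_3 is not acute, so the smallest enclosing circle has A_2A_3 as diameter.
Centre = midpoint of A_2A_3 = (0, -1.5), r² = 221/4 = 55.25.
r = √(55.25) ≈ 7.433.

7.433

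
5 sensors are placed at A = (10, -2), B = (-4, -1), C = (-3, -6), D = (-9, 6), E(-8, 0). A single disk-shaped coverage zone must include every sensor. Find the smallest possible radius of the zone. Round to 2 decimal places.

10.31

The minimum enclosing circle of a finite set is fixed by two of the points (as a diameter) or three (as a circumcircle).
The farthest pair is A–D with squared distance 425. The circle on this segment as diameter has centre (0.5, 2) and r² = 425/4 = 106.25.
Check B: distance² to centre = 29.25 ≤ 106.25, so it lies inside.
All remaining points lie in this disk, and no smaller disk contains both endpoints, so this is the minimum enclosing circle.
r = √(106.25) ≈ 10.31.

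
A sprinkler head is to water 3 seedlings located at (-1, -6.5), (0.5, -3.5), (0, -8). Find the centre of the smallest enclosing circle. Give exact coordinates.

(0.25, -5.75)

Call the three points A, B, C in the order given.
Side lengths²: AB² = 11.25, AC² = 3.25, BC² = 20.5.
Since BC² = 20.5 ≥ 11.25 + 3.25 = 14.5, the angle opposite BC is not acute, so the smallest enclosing circle has BC as diameter.
Centre = midpoint of BC = (0.25, -5.75), r² = 20.5/4 = 5.125.
Centre = (0.25, -5.75).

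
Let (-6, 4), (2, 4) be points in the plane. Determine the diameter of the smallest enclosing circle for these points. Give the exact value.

8

The smallest circle enclosing two points has them as diameter endpoints.
Centre = midpoint = (-2, 4); r² = |(-6, 4)−(2, 4)|²/4 = 64/4 = 16.
Diameter = 2r = 2√16 = 8.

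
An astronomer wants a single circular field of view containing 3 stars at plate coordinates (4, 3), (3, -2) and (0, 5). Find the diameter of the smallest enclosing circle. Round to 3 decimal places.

Call the three points A, B, C in the order given.
Side lengths²: AB² = 26, AC² = 20, BC² = 58.
Since BC² = 58 ≥ 26 + 20 = 46, the angle opposite BC is not acute, so the smallest enclosing circle has BC as diameter.
Centre = midpoint of BC = (1.5, 1.5), r² = 58/4 = 14.5.
Diameter = 2r = 2√(14.5) ≈ 7.616.

7.616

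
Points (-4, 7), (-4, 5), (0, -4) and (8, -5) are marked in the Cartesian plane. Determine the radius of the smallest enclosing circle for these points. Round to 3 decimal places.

By Welzl's lemma the MEC is supported by two points (diametrically opposite) or three points (on a circumcircle).
The farthest pair is (-4, 7)–(8, -5) with squared distance 288. The circle on this segment as diameter has centre (2, 1) and r² = 288/4 = 72.
Check (-4, 5): distance² to centre = 52 ≤ 72, so it lies inside.
All remaining points lie in this disk, and no smaller disk contains both endpoints, so this is the minimum enclosing circle.
r = √72 ≈ 8.485.

8.485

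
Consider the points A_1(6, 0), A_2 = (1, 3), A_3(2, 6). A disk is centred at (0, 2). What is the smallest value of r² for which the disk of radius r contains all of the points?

The required radius is the distance from (0, 2) to the farthest point.
Squared distances: 40, 2, 20.
Maximum is 40, attained at A_1.

40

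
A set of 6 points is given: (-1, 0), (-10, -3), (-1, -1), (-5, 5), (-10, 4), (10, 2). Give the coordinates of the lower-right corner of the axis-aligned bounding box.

x-range [-10, 10], y-range [-3, 5].
The lower-right corner is (10, -3).

(10, -3)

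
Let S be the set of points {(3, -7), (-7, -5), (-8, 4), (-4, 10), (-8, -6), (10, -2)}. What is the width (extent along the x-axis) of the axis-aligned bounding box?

18

max x = 10, min x = -8, so width = 18.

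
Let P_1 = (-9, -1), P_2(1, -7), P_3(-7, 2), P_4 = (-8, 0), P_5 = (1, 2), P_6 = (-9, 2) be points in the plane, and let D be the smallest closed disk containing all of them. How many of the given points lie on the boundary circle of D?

3

A smallest enclosing disk is always determined by at most three of the input points on its boundary.
The farthest pair is P_2–P_6 with squared distance 181. The circle on this segment as diameter has centre (-4, -2.5) and r² = 181/4 = 45.25.
Check P_1: distance² to centre = 27.25 ≤ 45.25, so it lies inside.
All remaining points lie in this disk, and no smaller disk contains both endpoints, so this is the minimum enclosing circle.
The points at distance exactly r from the centre are P_2, P_5, P_6 — 3 points.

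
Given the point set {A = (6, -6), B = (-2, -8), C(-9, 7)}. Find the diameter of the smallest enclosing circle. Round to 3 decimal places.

Side lengths²: AB² = 68, AC² = 394, BC² = 274.
Since AC² = 394 ≥ 274 + 68 = 342, the angle opposite AC is not acute, so the smallest enclosing circle has AC as diameter.
Centre = midpoint of AC = (-1.5, 0.5), r² = 394/4 = 98.5.
Diameter = 2r = 2√(98.5) ≈ 19.849.

19.849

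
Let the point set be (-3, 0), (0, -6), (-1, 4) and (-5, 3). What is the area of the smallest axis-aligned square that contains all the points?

100

The bounding box has width 5 and height 10.
An axis-aligned square enclosing the set must have side ≥ max(width, height).
So the minimum side is max(5, 10) = 10.
Area = 10² = 100.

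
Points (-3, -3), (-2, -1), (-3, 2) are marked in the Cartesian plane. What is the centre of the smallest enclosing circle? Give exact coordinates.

(-3, -0.5)

Call the three points A, B, C in the order given.
Side lengths²: AB² = 5, AC² = 25, BC² = 10.
Since AC² = 25 ≥ 10 + 5 = 15, the angle opposite AC is not acute, so the smallest enclosing circle has AC as diameter.
Centre = midpoint of AC = (-3, -0.5), r² = 25/4 = 6.25.
Centre = (-3, -0.5).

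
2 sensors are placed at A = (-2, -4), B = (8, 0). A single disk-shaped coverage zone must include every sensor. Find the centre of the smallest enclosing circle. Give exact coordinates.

The smallest circle enclosing two points has them as diameter endpoints.
Centre = midpoint = (3, -2); r² = |AB|²/4 = 116/4 = 29.
Centre = (3, -2).

(3, -2)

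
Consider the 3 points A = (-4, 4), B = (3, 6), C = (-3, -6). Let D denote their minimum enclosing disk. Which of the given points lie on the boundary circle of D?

Side lengths²: AB² = 53, AC² = 101, BC² = 180.
Since BC² = 180 ≥ 101 + 53 = 154, the angle opposite BC is not acute, so the smallest enclosing circle has BC as diameter.
Centre = midpoint of BC = (0, 0), r² = 180/4 = 45.
The points at distance exactly r from the centre are B, C — 2 points.

B, C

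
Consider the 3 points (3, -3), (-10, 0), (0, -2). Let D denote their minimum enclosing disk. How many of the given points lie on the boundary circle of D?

2

Call the three points A, B, C in the order given.
Side lengths²: AB² = 178, AC² = 10, BC² = 104.
Since AB² = 178 ≥ 104 + 10 = 114, the angle opposite AB is not acute, so the smallest enclosing circle has AB as diameter.
Centre = midpoint of AB = (-3.5, -1.5), r² = 178/4 = 44.5.
The points at distance exactly r from the centre are (3, -3), (-10, 0) — 2 points.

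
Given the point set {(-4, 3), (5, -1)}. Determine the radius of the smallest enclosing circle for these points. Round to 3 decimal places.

4.924

The smallest circle enclosing two points has them as diameter endpoints.
Centre = midpoint = (0.5, 1); r² = |(-4, 3)−(5, -1)|²/4 = 97/4 = 24.25.
r = √(24.25) ≈ 4.924.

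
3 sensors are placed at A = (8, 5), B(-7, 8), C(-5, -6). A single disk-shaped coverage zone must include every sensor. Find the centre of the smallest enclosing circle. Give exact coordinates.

(-15/34, 61/34)

Side lengths²: AB² = 234, AC² = 290, BC² = 200.
Since AC² = 290 < 234 + 200 = 434, the triangle is acute, so the smallest enclosing circle is the circumcircle.
Circumcentre = (-15/34, 61/34), r² = 47125/578.
Centre = (-15/34, 61/34).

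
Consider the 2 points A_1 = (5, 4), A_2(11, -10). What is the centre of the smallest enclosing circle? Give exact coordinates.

(8, -3)

The smallest circle enclosing two points has them as diameter endpoints.
Centre = midpoint = (8, -3); r² = |A_1A_2|²/4 = 232/4 = 58.
Centre = (8, -3).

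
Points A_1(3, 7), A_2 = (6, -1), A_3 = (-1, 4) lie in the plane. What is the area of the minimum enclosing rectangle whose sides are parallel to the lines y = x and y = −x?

In coordinates u = x + y, v = x − y the rectangle is axis-aligned; the map (x,y)→(u,v) scales areas by 2.
u-values: 10, 5, 3; range = 10 − 3 = 7.
v-values: -4, 7, -5; range = 7 − (-5) = 12.
Area = (7 × 12) / 2 = 42.

42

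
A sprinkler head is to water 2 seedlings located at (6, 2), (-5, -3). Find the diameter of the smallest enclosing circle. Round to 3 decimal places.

The smallest circle enclosing two points has them as diameter endpoints.
Centre = midpoint = (0.5, -0.5); r² = |(6, 2)−(-5, -3)|²/4 = 146/4 = 36.5.
Diameter = 2r = 2√(36.5) ≈ 12.083.

12.083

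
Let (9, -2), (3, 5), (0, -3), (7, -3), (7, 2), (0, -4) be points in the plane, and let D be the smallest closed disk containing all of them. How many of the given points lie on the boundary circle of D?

The minimum enclosing circle is determined by three boundary points: (9, -2), (3, 5), (0, -4).
Their circumcentre is (3.9, -0.3) with r² = 28.9.
The farthest remaining point (0, -3) is at distance² 22.5 ≤ 28.9.
The points at distance exactly r from the centre are (9, -2), (3, 5), (0, -4) — 3 points.

3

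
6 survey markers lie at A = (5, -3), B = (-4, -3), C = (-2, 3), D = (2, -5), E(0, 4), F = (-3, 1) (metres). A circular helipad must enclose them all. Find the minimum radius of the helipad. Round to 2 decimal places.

The minimum enclosing circle is determined by three boundary points: A, B, E.
Their circumcentre is (0.5, -13/14) with r² = 2405/98.
The farthest remaining point C is at distance² 2125/98 ≤ 2405/98.
r = √(2405/98) ≈ 4.95.

4.95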